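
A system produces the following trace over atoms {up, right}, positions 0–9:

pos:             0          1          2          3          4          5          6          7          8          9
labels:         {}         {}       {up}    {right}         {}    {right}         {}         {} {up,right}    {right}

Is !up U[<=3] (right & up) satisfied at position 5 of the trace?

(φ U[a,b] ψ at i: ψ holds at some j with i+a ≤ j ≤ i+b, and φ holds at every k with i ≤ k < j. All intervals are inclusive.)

Yes

Need some j in [5,8] with (right & up), and !up at every k in [5,j-1].
  j=5: (right & up) false.
  j=6: (right & up) false.
  j=7: (right & up) false.
  j=8: (right & up) holds; !up holds at every k in [5,7] → satisfied.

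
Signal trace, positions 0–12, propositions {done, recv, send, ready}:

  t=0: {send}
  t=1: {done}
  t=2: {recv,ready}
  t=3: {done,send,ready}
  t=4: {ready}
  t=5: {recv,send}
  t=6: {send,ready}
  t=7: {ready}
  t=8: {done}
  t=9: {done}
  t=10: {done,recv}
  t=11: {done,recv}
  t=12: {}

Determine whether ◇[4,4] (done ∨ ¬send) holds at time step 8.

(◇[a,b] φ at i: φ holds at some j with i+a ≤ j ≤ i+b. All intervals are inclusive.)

Check (done ∨ ¬send) at each j in [12,12]:
  j=12: true
Found at j=12 → formula holds.

Yes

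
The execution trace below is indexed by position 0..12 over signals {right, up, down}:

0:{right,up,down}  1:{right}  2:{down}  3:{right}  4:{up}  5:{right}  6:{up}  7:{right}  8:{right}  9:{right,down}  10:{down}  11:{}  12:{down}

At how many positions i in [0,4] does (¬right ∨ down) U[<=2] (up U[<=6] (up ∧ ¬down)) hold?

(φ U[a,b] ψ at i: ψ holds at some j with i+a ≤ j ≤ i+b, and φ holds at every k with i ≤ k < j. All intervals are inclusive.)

Evaluate at each i in [0,4]:
  i=0: ✗ (no rhs in [0,2])
  i=1: ✗ (no rhs in [1,3])
  i=2: ✗ (lhs fails at k=3 before rhs at j=4)
  i=3: ✗ (lhs fails at k=3 before rhs at j=4)
  i=4: ✓ (rhs at j=4)
Positions where it holds: {4} → 1.

1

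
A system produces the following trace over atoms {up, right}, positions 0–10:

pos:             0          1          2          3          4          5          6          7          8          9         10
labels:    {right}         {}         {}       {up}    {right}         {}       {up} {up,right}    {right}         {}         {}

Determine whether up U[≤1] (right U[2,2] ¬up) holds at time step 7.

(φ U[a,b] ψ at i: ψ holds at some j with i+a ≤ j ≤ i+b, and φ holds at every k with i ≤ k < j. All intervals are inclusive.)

Need some j in [7,8] with (right U[2,2] ¬up), and up at every k in [7,j-1].
  j=7: (right U[2,2] ¬up) holds; no prefix to check → satisfied.

Holds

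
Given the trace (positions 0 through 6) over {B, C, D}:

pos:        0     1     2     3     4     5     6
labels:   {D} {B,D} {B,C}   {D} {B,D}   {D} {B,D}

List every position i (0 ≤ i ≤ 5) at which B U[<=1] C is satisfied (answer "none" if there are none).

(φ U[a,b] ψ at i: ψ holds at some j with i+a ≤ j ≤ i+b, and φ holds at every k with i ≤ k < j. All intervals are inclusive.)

1, 2

Evaluate at each i in [0,5]:
  i=0: ✗ (no rhs in [0,1])
  i=1: ✓ (rhs at j=2; lhs holds on [1,1])
  i=2: ✓ (rhs at j=2)
  i=3: ✗ (no rhs in [3,4])
  i=4: ✗ (no rhs in [4,5])
  i=5: ✗ (no rhs in [5,6])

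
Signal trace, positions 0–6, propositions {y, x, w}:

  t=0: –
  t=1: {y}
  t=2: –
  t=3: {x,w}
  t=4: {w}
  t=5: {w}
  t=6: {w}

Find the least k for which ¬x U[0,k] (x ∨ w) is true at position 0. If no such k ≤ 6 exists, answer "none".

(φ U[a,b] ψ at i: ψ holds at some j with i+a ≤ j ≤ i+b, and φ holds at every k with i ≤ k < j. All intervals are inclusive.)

Need earliest j ≥ 0 with (x ∨ w), and ¬x at every k in [0,j-1].
  j=0: rhs fails.
  j=1: rhs fails.
  j=2: rhs fails.
  j=3: rhs holds; lhs holds on [0,2]. k = 3.

3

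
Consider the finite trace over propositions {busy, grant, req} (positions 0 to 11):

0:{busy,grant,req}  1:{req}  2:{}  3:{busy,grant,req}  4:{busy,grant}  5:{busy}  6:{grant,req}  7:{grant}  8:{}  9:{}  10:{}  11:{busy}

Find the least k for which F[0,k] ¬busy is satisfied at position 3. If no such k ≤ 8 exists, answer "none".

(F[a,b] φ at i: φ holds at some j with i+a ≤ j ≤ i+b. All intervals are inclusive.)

Scan j = 3,4,… for ¬busy:
  j=3: fails
  j=4: fails
  j=5: fails
  j=6: holds
First hit at j=6, so smallest k = 6-3 = 3.

3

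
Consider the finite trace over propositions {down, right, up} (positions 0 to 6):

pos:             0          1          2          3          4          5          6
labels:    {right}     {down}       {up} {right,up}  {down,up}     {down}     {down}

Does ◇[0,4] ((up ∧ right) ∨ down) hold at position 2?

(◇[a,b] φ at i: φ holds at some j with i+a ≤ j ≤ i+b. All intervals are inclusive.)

Holds

Check ((up ∧ right) ∨ down) at each j in [2,6]:
  j=2: false
  j=3: true
  j=4: true
  j=5: true
  j=6: true
Found at j=3 → formula holds.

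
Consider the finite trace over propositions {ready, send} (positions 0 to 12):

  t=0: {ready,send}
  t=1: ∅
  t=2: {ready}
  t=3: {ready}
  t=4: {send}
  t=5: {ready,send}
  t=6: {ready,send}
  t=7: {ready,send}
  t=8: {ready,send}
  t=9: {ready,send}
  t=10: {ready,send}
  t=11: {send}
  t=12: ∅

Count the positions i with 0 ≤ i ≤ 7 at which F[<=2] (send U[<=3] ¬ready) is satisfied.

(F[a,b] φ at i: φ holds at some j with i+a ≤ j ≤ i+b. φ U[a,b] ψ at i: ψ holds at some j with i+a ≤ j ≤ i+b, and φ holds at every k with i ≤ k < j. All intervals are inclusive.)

7

Evaluate at each i in [0,7]:
  i=0: ✓ (witness j=0)
  i=1: ✓ (witness j=1)
  i=2: ✓ (witness j=4)
  i=3: ✓ (witness j=4)
  i=4: ✓ (witness j=4)
  i=5: ✗ (none in [5,7])
  i=6: ✓ (witness j=8)
  i=7: ✓ (witness j=8)
Positions where it holds: {0, 1, 2, 3, 4, 6, 7} → 7.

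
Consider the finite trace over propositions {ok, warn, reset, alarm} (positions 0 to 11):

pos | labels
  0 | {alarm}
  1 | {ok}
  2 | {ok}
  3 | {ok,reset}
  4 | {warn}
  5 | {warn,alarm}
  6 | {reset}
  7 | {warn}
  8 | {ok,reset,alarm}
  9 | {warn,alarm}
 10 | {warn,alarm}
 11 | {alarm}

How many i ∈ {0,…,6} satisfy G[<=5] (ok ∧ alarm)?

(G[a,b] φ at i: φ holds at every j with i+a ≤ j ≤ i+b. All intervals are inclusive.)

Evaluate at each i in [0,6]:
  i=0: ✗ (fails at j=0)
  i=1: ✗ (fails at j=1)
  i=2: ✗ (fails at j=2)
  i=3: ✗ (fails at j=3)
  i=4: ✗ (fails at j=4)
  i=5: ✗ (fails at j=5)
  i=6: ✗ (fails at j=6)
Positions where it holds: {} → 0.

0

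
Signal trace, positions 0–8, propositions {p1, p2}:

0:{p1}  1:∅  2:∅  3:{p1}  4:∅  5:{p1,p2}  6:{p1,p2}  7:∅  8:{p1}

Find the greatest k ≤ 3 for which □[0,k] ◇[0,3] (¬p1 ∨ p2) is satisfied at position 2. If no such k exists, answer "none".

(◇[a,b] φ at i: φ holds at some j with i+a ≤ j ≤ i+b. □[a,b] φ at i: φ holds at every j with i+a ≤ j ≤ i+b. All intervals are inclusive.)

3

◇[0,3] (¬p1 ∨ p2) must hold from j=2 onward; find where it first fails.
  j=2: holds
  j=3: holds
  j=4: holds
  j=5: holds
Holds through j=5; largest k = 3.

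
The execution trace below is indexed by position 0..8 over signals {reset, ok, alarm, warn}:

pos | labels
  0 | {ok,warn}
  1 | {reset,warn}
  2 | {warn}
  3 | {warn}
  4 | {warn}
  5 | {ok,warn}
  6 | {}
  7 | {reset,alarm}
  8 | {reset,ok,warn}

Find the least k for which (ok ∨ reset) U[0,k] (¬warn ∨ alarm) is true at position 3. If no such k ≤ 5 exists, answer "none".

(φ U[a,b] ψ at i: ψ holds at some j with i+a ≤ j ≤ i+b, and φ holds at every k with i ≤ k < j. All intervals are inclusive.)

none

Need earliest j ≥ 3 with (¬warn ∨ alarm), and (ok ∨ reset) at every k in [3,j-1].
  j=3: rhs fails.
  j=4: rhs fails.
  j=5: rhs fails.
  j=6: rhs holds but lhs fails at k=3.
  j=7: rhs holds but lhs fails at k=3.
  j=8: rhs fails.
No witness within the range → none.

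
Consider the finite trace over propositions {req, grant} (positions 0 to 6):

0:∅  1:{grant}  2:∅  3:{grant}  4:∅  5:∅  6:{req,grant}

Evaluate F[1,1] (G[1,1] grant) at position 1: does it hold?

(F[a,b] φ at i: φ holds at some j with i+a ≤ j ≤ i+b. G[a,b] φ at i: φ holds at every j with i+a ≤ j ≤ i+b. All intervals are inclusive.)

Yes

Check G[1,1] grant at each j in [2,2]:
  j=2: holds on [3,3]
Found at j=2 → formula holds.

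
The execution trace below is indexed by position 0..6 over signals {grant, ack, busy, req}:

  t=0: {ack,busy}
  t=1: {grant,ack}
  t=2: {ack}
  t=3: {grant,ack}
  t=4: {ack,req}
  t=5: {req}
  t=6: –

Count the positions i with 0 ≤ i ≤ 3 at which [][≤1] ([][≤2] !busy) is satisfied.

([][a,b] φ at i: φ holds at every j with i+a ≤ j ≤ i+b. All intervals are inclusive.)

3

Evaluate at each i in [0,3]:
  i=0: ✗ (fails at j=0)
  i=1: ✓ (all of [1,2])
  i=2: ✓ (all of [2,3])
  i=3: ✓ (all of [3,4])
Positions where it holds: {1, 2, 3} → 3.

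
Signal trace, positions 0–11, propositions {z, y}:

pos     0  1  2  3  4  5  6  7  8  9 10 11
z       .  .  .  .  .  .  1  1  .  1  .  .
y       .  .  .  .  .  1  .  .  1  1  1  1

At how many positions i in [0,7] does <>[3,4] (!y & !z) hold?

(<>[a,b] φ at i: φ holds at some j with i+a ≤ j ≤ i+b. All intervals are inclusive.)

Evaluate at each i in [0,7]:
  i=0: ✓ (witness j=3)
  i=1: ✓ (witness j=4)
  i=2: ✗ (none in [5,6])
  i=3: ✗ (none in [6,7])
  i=4: ✗ (none in [7,8])
  i=5: ✗ (none in [8,9])
  i=6: ✗ (none in [9,10])
  i=7: ✗ (none in [10,11])
Positions where it holds: {0, 1} → 2.

2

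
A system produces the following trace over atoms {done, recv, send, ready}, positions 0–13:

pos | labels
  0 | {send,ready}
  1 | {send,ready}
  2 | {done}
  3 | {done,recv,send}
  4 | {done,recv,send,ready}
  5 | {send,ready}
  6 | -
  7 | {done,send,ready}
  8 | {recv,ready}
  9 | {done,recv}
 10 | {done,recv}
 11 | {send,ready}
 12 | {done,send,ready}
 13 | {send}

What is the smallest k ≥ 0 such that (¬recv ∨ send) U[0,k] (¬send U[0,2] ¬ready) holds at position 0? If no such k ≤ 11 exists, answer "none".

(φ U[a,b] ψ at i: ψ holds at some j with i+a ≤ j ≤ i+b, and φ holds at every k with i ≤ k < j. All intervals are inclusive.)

2

Need earliest j ≥ 0 with (¬send U[0,2] ¬ready), and (¬recv ∨ send) at every k in [0,j-1].
  j=0: rhs fails.
  j=1: rhs fails.
  j=2: rhs holds; lhs holds on [0,1]. k = 2.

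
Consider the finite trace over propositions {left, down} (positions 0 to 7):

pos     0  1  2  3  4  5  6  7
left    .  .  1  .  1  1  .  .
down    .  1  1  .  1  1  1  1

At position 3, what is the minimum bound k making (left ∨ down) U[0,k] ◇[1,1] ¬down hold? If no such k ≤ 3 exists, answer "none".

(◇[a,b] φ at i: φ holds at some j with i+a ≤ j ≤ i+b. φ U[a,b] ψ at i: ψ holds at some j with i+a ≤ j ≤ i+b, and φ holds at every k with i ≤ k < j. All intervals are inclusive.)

none

Need earliest j ≥ 3 with ◇[1,1] ¬down, and (left ∨ down) at every k in [3,j-1].
  j=3: rhs fails.
  j=4: rhs fails.
  j=5: rhs fails.
  j=6: rhs fails.
No witness within the range → none.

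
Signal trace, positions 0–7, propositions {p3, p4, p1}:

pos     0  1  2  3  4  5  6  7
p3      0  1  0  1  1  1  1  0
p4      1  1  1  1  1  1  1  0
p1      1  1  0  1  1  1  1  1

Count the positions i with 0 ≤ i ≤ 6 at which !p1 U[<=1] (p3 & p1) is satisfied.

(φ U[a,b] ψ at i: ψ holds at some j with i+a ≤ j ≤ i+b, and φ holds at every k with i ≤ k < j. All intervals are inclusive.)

Evaluate at each i in [0,6]:
  i=0: ✗ (lhs fails at k=0 before rhs at j=1)
  i=1: ✓ (rhs at j=1)
  i=2: ✓ (rhs at j=3; lhs holds on [2,2])
  i=3: ✓ (rhs at j=3)
  i=4: ✓ (rhs at j=4)
  i=5: ✓ (rhs at j=5)
  i=6: ✓ (rhs at j=6)
Positions where it holds: {1, 2, 3, 4, 5, 6} → 6.

6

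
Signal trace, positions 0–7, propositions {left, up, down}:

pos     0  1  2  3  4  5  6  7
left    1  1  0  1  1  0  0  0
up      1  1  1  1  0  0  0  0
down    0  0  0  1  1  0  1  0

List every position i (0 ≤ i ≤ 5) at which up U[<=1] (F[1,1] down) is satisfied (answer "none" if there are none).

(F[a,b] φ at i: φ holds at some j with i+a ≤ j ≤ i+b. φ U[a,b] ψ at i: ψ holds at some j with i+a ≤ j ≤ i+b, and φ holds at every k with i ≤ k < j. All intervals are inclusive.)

Evaluate at each i in [0,5]:
  i=0: ✗ (no rhs in [0,1])
  i=1: ✓ (rhs at j=2; lhs holds on [1,1])
  i=2: ✓ (rhs at j=2)
  i=3: ✓ (rhs at j=3)
  i=4: ✗ (lhs fails at k=4 before rhs at j=5)
  i=5: ✓ (rhs at j=5)

1, 2, 3, 5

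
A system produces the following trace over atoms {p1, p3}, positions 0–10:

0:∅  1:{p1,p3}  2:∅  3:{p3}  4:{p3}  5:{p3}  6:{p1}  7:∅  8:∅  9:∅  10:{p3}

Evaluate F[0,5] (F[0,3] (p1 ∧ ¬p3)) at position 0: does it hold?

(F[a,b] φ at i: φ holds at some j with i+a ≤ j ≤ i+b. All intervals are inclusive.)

Check F[0,3] (p1 ∧ ¬p3) at each j in [0,5]:
  j=0: fails (none in [0,3])
  j=1: fails (none in [1,4])
  j=2: fails (none in [2,5])
  j=3: holds (witness at 6)
  j=4: holds (witness at 6)
  j=5: holds (witness at 6)
Found at j=3 → formula holds.

Holds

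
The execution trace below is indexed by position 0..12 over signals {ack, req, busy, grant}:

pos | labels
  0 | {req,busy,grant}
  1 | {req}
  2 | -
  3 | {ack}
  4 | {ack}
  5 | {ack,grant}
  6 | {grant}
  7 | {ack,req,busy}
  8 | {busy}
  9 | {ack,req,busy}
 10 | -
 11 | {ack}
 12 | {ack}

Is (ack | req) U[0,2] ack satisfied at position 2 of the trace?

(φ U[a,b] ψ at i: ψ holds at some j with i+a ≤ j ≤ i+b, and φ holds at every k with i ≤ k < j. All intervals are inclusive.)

Need some j in [2,4] with ack, and (ack | req) at every k in [2,j-1].
  j=2: ack false.
  j=3: ack holds, but (ack | req) fails at k=2 → not this j.
  j=4: ack holds, but (ack | req) fails at k=2 → not this j.
No j in the window works → until fails.

Does not hold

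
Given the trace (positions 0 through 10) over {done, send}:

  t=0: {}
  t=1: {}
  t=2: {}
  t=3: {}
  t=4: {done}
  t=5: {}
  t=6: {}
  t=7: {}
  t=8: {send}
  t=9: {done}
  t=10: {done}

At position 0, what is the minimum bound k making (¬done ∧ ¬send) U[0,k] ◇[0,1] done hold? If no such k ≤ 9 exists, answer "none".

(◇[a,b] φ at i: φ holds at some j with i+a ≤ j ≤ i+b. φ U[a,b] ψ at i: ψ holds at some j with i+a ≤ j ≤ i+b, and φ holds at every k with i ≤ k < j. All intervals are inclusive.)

3

Need earliest j ≥ 0 with ◇[0,1] done, and (¬done ∧ ¬send) at every k in [0,j-1].
  j=0: rhs fails.
  j=1: rhs fails.
  j=2: rhs fails.
  j=3: rhs holds; lhs holds on [0,2]. k = 3.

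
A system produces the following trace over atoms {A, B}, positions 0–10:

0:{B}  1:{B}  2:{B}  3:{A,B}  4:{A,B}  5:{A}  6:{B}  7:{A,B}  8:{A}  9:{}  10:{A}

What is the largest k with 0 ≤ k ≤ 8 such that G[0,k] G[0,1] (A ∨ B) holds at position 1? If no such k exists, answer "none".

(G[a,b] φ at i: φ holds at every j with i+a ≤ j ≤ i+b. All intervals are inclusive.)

G[0,1] (A ∨ B) must hold from j=1 onward; find where it first fails.
  j=1: holds
  j=2: holds
  j=3: holds
  j=4: holds
  j=5: holds
  j=6: holds
  j=7: holds
  j=8: fails
Holds on [1,7], so largest k = 6.

6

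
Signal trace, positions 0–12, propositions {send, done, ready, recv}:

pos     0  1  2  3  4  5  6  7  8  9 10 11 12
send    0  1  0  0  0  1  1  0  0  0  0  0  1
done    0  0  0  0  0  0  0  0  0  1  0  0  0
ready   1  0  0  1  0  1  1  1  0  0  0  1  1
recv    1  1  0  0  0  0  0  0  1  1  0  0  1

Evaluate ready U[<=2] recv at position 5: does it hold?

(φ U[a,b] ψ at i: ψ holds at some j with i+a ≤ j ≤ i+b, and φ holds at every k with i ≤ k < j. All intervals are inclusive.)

Need some j in [5,7] with recv, and ready at every k in [5,j-1].
  j=5: recv false.
  j=6: recv false.
  j=7: recv false.
No j in the window works → until fails.

No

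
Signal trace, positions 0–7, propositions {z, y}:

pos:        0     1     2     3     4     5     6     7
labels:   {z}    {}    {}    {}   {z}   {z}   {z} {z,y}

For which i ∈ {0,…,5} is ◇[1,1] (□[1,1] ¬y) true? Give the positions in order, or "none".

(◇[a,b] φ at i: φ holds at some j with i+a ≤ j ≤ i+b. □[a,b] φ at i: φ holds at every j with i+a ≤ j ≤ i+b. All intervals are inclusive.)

Evaluate at each i in [0,5]:
  i=0: ✓ (witness j=1)
  i=1: ✓ (witness j=2)
  i=2: ✓ (witness j=3)
  i=3: ✓ (witness j=4)
  i=4: ✓ (witness j=5)
  i=5: ✗ (none in [6,6])

0, 1, 2, 3, 4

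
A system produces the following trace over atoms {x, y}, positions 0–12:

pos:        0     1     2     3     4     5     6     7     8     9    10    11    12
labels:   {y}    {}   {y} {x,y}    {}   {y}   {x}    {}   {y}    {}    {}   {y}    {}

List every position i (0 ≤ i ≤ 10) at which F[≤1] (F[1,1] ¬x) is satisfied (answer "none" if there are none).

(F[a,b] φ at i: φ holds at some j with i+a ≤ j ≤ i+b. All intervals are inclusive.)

0, 1, 2, 3, 4, 5, 6, 7, 8, 9, 10

Evaluate at each i in [0,10]:
  i=0: ✓ (witness j=0)
  i=1: ✓ (witness j=1)
  i=2: ✓ (witness j=3)
  i=3: ✓ (witness j=3)
  i=4: ✓ (witness j=4)
  i=5: ✓ (witness j=6)
  i=6: ✓ (witness j=6)
  i=7: ✓ (witness j=7)
  i=8: ✓ (witness j=8)
  i=9: ✓ (witness j=9)
  i=10: ✓ (witness j=10)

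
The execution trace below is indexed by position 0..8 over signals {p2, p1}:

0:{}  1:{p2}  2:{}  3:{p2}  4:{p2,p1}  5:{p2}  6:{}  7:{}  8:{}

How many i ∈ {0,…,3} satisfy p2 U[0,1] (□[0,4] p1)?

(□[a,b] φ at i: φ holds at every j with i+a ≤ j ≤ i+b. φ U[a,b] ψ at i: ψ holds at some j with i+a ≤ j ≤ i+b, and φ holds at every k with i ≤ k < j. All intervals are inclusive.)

Evaluate at each i in [0,3]:
  i=0: ✗ (no rhs in [0,1])
  i=1: ✗ (no rhs in [1,2])
  i=2: ✗ (no rhs in [2,3])
  i=3: ✗ (no rhs in [3,4])
Positions where it holds: {} → 0.

0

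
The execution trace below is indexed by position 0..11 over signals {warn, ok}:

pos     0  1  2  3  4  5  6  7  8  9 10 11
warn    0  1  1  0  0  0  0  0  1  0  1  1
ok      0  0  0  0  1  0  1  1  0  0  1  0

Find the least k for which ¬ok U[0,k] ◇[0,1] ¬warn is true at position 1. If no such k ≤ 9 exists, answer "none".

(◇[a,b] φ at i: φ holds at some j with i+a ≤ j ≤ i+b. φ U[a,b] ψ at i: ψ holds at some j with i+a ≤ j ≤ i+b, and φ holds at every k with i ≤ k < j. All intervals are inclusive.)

1

Need earliest j ≥ 1 with ◇[0,1] ¬warn, and ¬ok at every k in [1,j-1].
  j=1: rhs fails.
  j=2: rhs holds; lhs holds on [1,1]. k = 1.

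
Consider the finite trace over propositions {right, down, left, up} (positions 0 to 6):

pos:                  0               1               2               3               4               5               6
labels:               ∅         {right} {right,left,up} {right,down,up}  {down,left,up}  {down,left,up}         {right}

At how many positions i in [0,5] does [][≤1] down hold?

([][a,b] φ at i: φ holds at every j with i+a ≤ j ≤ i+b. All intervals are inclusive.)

2

Evaluate at each i in [0,5]:
  i=0: ✗ (fails at j=0)
  i=1: ✗ (fails at j=1)
  i=2: ✗ (fails at j=2)
  i=3: ✓ (all of [3,4])
  i=4: ✓ (all of [4,5])
  i=5: ✗ (fails at j=6)
Positions where it holds: {3, 4} → 2.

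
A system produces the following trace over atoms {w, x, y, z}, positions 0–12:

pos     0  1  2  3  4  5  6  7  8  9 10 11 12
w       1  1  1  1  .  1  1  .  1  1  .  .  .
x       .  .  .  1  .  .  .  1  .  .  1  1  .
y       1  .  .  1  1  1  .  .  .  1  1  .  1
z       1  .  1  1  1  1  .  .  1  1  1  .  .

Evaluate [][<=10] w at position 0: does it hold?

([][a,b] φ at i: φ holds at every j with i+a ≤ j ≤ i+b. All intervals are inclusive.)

Check w at every j in [0,10]:
  j=0: true
  j=1: true
  j=2: true
  j=3: true
  j=4: false
  j=5: true
  j=6: true
  j=7: false
  j=8: true
  j=9: true
  j=10: false
Fails at j=4 → formula fails.

False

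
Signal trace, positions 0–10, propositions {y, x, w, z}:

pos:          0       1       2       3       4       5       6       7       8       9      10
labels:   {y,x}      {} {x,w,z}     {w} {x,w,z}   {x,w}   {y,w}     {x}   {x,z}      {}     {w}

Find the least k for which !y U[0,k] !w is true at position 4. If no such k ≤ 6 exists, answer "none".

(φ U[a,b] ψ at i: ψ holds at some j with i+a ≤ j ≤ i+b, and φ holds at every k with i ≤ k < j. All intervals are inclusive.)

Need earliest j ≥ 4 with !w, and !y at every k in [4,j-1].
  j=4: rhs fails.
  j=5: rhs fails.
  j=6: rhs fails.
  j=7: rhs holds but lhs fails at k=6.
  j=8: rhs holds but lhs fails at k=6.
  j=9: rhs holds but lhs fails at k=6.
  j=10: rhs fails.
No witness within the range → none.

none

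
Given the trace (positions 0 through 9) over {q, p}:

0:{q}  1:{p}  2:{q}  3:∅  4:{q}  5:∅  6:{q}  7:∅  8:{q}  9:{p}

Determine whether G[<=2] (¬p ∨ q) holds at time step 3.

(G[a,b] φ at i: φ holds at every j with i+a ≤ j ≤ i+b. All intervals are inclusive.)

Check (¬p ∨ q) at every j in [3,5]:
  j=3: true
  j=4: true
  j=5: true
All positions satisfy it → formula holds.

Holds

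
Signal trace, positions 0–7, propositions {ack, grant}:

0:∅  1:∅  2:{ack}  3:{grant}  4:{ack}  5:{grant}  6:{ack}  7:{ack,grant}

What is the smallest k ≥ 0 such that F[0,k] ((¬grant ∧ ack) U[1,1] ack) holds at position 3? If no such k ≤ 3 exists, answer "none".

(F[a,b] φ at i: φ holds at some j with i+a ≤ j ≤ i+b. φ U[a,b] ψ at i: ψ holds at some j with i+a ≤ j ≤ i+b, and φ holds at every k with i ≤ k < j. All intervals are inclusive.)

Scan j = 3,4,… for ((¬grant ∧ ack) U[1,1] ack):
  j=3: fails
  j=4: fails
  j=5: fails
  j=6: holds
First hit at j=6, so smallest k = 6-3 = 3.

3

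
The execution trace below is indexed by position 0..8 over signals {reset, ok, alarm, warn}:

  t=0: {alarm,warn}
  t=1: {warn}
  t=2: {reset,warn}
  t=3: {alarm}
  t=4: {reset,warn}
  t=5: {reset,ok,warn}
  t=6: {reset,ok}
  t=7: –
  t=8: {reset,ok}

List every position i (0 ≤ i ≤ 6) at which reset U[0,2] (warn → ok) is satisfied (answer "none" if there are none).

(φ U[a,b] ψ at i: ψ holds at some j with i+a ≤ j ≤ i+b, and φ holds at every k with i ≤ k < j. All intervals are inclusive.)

2, 3, 4, 5, 6

Evaluate at each i in [0,6]:
  i=0: ✗ (no rhs in [0,2])
  i=1: ✗ (lhs fails at k=1 before rhs at j=3)
  i=2: ✓ (rhs at j=3; lhs holds on [2,2])
  i=3: ✓ (rhs at j=3)
  i=4: ✓ (rhs at j=5; lhs holds on [4,4])
  i=5: ✓ (rhs at j=5)
  i=6: ✓ (rhs at j=6)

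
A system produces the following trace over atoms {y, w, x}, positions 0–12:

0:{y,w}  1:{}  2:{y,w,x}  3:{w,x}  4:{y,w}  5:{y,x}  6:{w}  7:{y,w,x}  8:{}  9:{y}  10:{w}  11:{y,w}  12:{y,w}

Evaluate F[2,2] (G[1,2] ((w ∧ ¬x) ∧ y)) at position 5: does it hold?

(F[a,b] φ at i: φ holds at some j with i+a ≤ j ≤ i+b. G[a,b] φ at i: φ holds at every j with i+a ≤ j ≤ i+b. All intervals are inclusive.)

Check G[1,2] ((w ∧ ¬x) ∧ y) at each j in [7,7]:
  j=7: fails at 8
No position in the window satisfies it → formula fails.

No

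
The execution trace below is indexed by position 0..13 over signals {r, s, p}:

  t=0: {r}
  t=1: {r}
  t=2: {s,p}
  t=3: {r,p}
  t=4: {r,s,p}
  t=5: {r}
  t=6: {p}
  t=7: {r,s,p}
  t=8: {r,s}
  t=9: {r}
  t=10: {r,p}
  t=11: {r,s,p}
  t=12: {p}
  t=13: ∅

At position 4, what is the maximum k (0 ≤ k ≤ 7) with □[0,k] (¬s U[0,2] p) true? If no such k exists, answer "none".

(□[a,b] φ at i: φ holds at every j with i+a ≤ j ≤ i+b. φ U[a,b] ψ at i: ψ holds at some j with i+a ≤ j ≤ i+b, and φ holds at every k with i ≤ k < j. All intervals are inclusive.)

(¬s U[0,2] p) must hold from j=4 onward; find where it first fails.
  j=4: holds
  j=5: holds
  j=6: holds
  j=7: holds
  j=8: fails
Holds on [4,7], so largest k = 3.

3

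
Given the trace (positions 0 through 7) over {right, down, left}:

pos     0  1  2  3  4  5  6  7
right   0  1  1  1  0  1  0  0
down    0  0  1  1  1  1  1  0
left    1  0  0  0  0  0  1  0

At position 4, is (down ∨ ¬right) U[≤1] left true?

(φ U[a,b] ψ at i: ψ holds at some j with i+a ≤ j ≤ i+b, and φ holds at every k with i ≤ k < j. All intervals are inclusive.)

Need some j in [4,5] with left, and (down ∨ ¬right) at every k in [4,j-1].
  j=4: left false.
  j=5: left false.
No j in the window works → until fails.

Does not hold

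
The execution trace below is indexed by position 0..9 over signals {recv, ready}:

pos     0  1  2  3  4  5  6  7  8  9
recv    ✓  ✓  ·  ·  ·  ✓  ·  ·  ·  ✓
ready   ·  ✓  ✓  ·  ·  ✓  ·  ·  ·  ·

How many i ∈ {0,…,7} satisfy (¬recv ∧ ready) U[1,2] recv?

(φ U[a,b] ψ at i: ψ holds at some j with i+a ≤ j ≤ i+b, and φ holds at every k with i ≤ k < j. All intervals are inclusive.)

0

Evaluate at each i in [0,7]:
  i=0: ✗ (lhs fails at k=0 before rhs at j=1)
  i=1: ✗ (no rhs in [2,3])
  i=2: ✗ (no rhs in [3,4])
  i=3: ✗ (lhs fails at k=3 before rhs at j=5)
  i=4: ✗ (lhs fails at k=4 before rhs at j=5)
  i=5: ✗ (no rhs in [6,7])
  i=6: ✗ (no rhs in [7,8])
  i=7: ✗ (lhs fails at k=7 before rhs at j=9)
Positions where it holds: {} → 0.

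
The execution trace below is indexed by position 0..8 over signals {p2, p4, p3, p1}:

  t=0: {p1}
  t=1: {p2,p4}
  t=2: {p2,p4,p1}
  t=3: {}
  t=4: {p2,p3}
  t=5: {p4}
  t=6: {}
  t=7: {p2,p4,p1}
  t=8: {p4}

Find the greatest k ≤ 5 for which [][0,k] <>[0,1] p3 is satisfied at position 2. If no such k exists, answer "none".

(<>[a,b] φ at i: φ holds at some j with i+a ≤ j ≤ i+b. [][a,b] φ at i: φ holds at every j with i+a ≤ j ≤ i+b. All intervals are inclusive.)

<>[0,1] p3 must hold from j=2 onward; find where it first fails.
  j=2: fails → no k works.

none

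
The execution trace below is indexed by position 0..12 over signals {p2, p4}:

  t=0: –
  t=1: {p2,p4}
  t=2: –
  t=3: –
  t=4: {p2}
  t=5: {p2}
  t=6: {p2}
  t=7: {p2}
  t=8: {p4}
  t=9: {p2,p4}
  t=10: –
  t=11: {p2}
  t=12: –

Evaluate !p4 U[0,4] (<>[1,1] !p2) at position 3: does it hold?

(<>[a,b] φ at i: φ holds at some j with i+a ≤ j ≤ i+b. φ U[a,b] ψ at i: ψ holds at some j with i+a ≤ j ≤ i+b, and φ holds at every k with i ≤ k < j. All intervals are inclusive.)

True

Need some j in [3,7] with <>[1,1] !p2, and !p4 at every k in [3,j-1].
  j=3: <>[1,1] !p2 — fails (none in [4,4]).
  j=4: <>[1,1] !p2 — fails (none in [5,5]).
  j=5: <>[1,1] !p2 — fails (none in [6,6]).
  j=6: <>[1,1] !p2 — fails (none in [7,7]).
  j=7: <>[1,1] !p2 holds; !p4 holds at every k in [3,6] → satisfied.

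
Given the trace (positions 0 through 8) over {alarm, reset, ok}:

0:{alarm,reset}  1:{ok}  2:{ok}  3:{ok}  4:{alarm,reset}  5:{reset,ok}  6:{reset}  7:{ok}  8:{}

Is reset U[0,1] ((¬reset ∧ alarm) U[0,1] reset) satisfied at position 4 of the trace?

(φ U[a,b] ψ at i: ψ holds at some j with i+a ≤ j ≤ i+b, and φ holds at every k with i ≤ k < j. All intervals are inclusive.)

Need some j in [4,5] with ((¬reset ∧ alarm) U[0,1] reset), and reset at every k in [4,j-1].
  j=4: ((¬reset ∧ alarm) U[0,1] reset) holds; no prefix to check → satisfied.

Holds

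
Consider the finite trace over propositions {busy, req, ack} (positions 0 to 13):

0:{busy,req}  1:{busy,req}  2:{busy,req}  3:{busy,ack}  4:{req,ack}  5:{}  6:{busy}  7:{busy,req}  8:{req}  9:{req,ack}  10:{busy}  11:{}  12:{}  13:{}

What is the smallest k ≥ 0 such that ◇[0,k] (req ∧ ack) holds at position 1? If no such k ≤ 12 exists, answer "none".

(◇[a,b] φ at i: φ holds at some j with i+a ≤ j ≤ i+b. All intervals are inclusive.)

Scan j = 1,2,… for (req ∧ ack):
  j=1: fails
  j=2: fails
  j=3: fails
  j=4: holds
First hit at j=4, so smallest k = 4-1 = 3.

3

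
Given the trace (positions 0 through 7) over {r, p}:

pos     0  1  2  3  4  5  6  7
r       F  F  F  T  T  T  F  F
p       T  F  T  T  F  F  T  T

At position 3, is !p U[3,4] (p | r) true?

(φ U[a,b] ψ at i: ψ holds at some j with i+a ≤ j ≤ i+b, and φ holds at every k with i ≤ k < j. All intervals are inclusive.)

Need some j in [6,7] with (p | r), and !p at every k in [3,j-1].
  j=6: (p | r) holds, but !p fails at k=3 → not this j.
  j=7: (p | r) holds, but !p fails at k=3 → not this j.
No j in the window works → until fails.

Does not hold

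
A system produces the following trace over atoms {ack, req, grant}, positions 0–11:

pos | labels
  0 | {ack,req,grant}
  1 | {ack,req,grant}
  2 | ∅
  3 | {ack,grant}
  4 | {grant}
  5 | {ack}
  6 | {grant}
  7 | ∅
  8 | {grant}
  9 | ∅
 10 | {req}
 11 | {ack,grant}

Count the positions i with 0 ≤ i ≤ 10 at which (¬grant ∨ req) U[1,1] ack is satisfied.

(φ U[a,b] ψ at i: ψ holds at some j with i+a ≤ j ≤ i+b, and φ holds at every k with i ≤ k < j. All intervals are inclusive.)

Evaluate at each i in [0,10]:
  i=0: ✓ (rhs at j=1; lhs holds on [0,0])
  i=1: ✗ (no rhs in [2,2])
  i=2: ✓ (rhs at j=3; lhs holds on [2,2])
  i=3: ✗ (no rhs in [4,4])
  i=4: ✗ (lhs fails at k=4 before rhs at j=5)
  i=5: ✗ (no rhs in [6,6])
  i=6: ✗ (no rhs in [7,7])
  i=7: ✗ (no rhs in [8,8])
  i=8: ✗ (no rhs in [9,9])
  i=9: ✗ (no rhs in [10,10])
  i=10: ✓ (rhs at j=11; lhs holds on [10,10])
Positions where it holds: {0, 2, 10} → 3.

3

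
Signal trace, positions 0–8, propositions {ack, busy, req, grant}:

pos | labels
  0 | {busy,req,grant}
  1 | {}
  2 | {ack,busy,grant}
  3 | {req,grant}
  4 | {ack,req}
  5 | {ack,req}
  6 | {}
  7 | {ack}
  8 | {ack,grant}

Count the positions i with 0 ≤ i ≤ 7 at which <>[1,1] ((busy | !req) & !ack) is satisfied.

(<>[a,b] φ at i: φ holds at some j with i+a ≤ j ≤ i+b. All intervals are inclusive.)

Evaluate at each i in [0,7]:
  i=0: ✓ (witness j=1)
  i=1: ✗ (none in [2,2])
  i=2: ✗ (none in [3,3])
  i=3: ✗ (none in [4,4])
  i=4: ✗ (none in [5,5])
  i=5: ✓ (witness j=6)
  i=6: ✗ (none in [7,7])
  i=7: ✗ (none in [8,8])
Positions where it holds: {0, 5} → 2.

2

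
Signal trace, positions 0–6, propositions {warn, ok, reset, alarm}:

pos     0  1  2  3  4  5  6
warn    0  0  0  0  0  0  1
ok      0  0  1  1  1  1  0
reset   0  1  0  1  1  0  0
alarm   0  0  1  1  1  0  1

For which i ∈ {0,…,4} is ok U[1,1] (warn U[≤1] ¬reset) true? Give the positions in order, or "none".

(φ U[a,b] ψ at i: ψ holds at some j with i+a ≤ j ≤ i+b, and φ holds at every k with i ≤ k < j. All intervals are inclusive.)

4

Evaluate at each i in [0,4]:
  i=0: ✗ (no rhs in [1,1])
  i=1: ✗ (lhs fails at k=1 before rhs at j=2)
  i=2: ✗ (no rhs in [3,3])
  i=3: ✗ (no rhs in [4,4])
  i=4: ✓ (rhs at j=5; lhs holds on [4,4])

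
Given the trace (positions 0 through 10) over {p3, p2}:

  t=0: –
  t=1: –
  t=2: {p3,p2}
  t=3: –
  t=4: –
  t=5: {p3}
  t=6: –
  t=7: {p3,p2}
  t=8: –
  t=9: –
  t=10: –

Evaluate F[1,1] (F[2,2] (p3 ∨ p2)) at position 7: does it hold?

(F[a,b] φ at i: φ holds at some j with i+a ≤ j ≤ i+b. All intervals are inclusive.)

Check F[2,2] (p3 ∨ p2) at each j in [8,8]:
  j=8: fails (none in [10,10])
No position in the window satisfies it → formula fails.

False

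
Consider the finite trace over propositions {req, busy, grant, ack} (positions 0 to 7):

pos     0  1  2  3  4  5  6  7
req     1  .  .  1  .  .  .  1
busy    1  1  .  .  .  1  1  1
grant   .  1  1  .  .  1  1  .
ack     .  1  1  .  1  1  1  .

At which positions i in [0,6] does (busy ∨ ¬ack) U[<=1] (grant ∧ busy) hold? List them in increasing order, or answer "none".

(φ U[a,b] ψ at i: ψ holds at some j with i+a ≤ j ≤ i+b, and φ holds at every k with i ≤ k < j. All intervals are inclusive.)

Evaluate at each i in [0,6]:
  i=0: ✓ (rhs at j=1; lhs holds on [0,0])
  i=1: ✓ (rhs at j=1)
  i=2: ✗ (no rhs in [2,3])
  i=3: ✗ (no rhs in [3,4])
  i=4: ✗ (lhs fails at k=4 before rhs at j=5)
  i=5: ✓ (rhs at j=5)
  i=6: ✓ (rhs at j=6)

0, 1, 5, 6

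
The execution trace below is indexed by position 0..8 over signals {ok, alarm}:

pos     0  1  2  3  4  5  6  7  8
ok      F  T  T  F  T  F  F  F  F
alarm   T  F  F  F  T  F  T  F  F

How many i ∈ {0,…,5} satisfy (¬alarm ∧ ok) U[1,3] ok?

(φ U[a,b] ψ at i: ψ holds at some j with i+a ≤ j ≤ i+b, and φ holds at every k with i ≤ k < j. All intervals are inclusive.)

1

Evaluate at each i in [0,5]:
  i=0: ✗ (lhs fails at k=0 before rhs at j=1)
  i=1: ✓ (rhs at j=2; lhs holds on [1,1])
  i=2: ✗ (lhs fails at k=3 before rhs at j=4)
  i=3: ✗ (lhs fails at k=3 before rhs at j=4)
  i=4: ✗ (no rhs in [5,7])
  i=5: ✗ (no rhs in [6,8])
Positions where it holds: {1} → 1.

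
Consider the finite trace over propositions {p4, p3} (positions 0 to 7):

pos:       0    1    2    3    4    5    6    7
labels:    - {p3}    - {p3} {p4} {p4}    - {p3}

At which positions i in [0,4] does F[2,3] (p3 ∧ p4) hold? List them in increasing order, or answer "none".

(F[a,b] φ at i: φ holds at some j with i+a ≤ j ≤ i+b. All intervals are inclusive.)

none

Evaluate at each i in [0,4]:
  i=0: ✗ (none in [2,3])
  i=1: ✗ (none in [3,4])
  i=2: ✗ (none in [4,5])
  i=3: ✗ (none in [5,6])
  i=4: ✗ (none in [6,7])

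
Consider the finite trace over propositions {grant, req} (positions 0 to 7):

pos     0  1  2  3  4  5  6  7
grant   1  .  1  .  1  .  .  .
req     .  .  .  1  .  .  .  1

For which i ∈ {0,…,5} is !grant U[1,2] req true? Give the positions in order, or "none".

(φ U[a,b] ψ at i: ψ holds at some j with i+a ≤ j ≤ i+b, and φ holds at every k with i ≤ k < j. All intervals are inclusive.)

Evaluate at each i in [0,5]:
  i=0: ✗ (no rhs in [1,2])
  i=1: ✗ (lhs fails at k=2 before rhs at j=3)
  i=2: ✗ (lhs fails at k=2 before rhs at j=3)
  i=3: ✗ (no rhs in [4,5])
  i=4: ✗ (no rhs in [5,6])
  i=5: ✓ (rhs at j=7; lhs holds on [5,6])

5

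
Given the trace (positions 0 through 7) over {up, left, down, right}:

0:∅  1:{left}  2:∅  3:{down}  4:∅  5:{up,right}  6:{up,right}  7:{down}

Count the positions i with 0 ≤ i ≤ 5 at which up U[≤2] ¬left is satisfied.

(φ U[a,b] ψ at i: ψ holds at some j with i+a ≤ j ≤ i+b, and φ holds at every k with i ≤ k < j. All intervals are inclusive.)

Evaluate at each i in [0,5]:
  i=0: ✓ (rhs at j=0)
  i=1: ✗ (lhs fails at k=1 before rhs at j=2)
  i=2: ✓ (rhs at j=2)
  i=3: ✓ (rhs at j=3)
  i=4: ✓ (rhs at j=4)
  i=5: ✓ (rhs at j=5)
Positions where it holds: {0, 2, 3, 4, 5} → 5.

5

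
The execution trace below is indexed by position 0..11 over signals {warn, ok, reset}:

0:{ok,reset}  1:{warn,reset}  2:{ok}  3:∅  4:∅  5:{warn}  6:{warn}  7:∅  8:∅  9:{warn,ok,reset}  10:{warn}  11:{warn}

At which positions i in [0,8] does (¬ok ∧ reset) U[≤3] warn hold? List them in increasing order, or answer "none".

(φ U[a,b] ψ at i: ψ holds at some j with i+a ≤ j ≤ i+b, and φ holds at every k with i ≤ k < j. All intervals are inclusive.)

1, 5, 6

Evaluate at each i in [0,8]:
  i=0: ✗ (lhs fails at k=0 before rhs at j=1)
  i=1: ✓ (rhs at j=1)
  i=2: ✗ (lhs fails at k=2 before rhs at j=5)
  i=3: ✗ (lhs fails at k=3 before rhs at j=5)
  i=4: ✗ (lhs fails at k=4 before rhs at j=5)
  i=5: ✓ (rhs at j=5)
  i=6: ✓ (rhs at j=6)
  i=7: ✗ (lhs fails at k=7 before rhs at j=9)
  i=8: ✗ (lhs fails at k=8 before rhs at j=9)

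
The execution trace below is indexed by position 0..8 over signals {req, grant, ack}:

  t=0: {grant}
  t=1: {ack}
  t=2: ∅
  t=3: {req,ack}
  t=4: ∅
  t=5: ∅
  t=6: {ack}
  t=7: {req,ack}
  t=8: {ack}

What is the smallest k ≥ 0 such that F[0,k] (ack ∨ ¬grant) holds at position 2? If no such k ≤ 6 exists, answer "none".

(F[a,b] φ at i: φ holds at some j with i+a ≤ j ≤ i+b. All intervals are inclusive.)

Scan j = 2,3,… for (ack ∨ ¬grant):
  j=2: holds
First hit at j=2, so smallest k = 2-2 = 0.

0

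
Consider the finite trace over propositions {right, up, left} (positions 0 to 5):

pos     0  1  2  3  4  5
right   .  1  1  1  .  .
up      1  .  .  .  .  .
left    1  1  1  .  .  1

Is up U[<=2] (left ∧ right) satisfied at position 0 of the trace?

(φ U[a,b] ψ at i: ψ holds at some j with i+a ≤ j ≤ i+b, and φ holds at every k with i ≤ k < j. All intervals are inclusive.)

Need some j in [0,2] with (left ∧ right), and up at every k in [0,j-1].
  j=0: (left ∧ right) false.
  j=1: (left ∧ right) holds; up holds at every k in [0,0] → satisfied.

True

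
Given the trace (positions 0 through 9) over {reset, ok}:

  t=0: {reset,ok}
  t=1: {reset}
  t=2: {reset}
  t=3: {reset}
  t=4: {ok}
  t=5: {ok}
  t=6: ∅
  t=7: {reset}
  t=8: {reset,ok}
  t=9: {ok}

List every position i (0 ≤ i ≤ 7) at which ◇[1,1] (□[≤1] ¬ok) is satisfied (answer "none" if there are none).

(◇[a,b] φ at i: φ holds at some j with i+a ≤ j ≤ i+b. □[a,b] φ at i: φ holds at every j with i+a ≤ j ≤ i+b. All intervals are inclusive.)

0, 1, 5

Evaluate at each i in [0,7]:
  i=0: ✓ (witness j=1)
  i=1: ✓ (witness j=2)
  i=2: ✗ (none in [3,3])
  i=3: ✗ (none in [4,4])
  i=4: ✗ (none in [5,5])
  i=5: ✓ (witness j=6)
  i=6: ✗ (none in [7,7])
  i=7: ✗ (none in [8,8])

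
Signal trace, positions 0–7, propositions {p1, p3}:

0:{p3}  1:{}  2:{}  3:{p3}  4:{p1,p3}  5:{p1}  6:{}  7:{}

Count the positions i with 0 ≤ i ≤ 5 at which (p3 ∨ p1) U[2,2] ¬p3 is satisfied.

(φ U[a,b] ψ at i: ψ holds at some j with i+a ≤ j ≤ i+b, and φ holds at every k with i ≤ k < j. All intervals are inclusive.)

2

Evaluate at each i in [0,5]:
  i=0: ✗ (lhs fails at k=1 before rhs at j=2)
  i=1: ✗ (no rhs in [3,3])
  i=2: ✗ (no rhs in [4,4])
  i=3: ✓ (rhs at j=5; lhs holds on [3,4])
  i=4: ✓ (rhs at j=6; lhs holds on [4,5])
  i=5: ✗ (lhs fails at k=6 before rhs at j=7)
Positions where it holds: {3, 4} → 2.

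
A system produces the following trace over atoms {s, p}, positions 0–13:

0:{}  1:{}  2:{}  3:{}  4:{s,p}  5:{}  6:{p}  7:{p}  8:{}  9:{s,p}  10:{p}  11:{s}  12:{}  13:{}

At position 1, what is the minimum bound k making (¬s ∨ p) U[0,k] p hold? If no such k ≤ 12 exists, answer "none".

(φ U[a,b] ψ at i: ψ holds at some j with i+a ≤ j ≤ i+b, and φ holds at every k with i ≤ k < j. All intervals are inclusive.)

3

Need earliest j ≥ 1 with p, and (¬s ∨ p) at every k in [1,j-1].
  j=1: rhs fails.
  j=2: rhs fails.
  j=3: rhs fails.
  j=4: rhs holds; lhs holds on [1,3]. k = 3.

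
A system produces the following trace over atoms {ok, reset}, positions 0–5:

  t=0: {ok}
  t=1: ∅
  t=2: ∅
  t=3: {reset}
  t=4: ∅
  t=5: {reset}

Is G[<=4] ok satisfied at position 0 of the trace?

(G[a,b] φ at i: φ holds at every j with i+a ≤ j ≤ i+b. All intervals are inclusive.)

Does not hold

Check ok at every j in [0,4]:
  j=0: true
  j=1: false
  j=2: false
  j=3: false
  j=4: false
Fails at j=1 → formula fails.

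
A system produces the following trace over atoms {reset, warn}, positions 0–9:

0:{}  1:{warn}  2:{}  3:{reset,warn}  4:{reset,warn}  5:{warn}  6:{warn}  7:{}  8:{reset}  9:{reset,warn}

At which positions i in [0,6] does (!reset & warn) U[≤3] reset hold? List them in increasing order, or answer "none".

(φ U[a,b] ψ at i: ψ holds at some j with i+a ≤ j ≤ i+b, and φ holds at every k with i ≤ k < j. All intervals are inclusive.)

3, 4

Evaluate at each i in [0,6]:
  i=0: ✗ (lhs fails at k=0 before rhs at j=3)
  i=1: ✗ (lhs fails at k=2 before rhs at j=3)
  i=2: ✗ (lhs fails at k=2 before rhs at j=3)
  i=3: ✓ (rhs at j=3)
  i=4: ✓ (rhs at j=4)
  i=5: ✗ (lhs fails at k=7 before rhs at j=8)
  i=6: ✗ (lhs fails at k=7 before rhs at j=8)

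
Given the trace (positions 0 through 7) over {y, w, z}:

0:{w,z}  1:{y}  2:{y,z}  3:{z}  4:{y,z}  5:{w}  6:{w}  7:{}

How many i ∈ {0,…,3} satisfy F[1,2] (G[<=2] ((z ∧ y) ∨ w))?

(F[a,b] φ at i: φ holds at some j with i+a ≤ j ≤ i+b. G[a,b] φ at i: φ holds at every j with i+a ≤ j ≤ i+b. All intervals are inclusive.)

2

Evaluate at each i in [0,3]:
  i=0: ✗ (none in [1,2])
  i=1: ✗ (none in [2,3])
  i=2: ✓ (witness j=4)
  i=3: ✓ (witness j=4)
Positions where it holds: {2, 3} → 2.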